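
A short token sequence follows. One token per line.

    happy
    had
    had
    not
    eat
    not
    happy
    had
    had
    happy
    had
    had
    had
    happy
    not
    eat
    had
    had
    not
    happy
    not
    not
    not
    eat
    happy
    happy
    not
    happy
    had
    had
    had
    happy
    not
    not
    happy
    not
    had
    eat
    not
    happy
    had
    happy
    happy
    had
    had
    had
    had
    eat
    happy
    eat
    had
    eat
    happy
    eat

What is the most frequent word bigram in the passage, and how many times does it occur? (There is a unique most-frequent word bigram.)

Bigram frequencies (highest first):
  had had: 10
  happy had: 6
  not happy: 5
  happy not: 5
  had happy: 4
  not eat: 3
  … (9 more, each ≤ 3)

"had had", 10 times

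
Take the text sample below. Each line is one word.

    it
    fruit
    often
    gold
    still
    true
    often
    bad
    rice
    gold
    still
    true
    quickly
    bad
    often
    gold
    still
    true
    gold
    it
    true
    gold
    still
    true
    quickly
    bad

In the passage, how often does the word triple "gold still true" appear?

4

Scanning the 24 overlapping trigram windows for "gold still true":
  position 4–6: gold still true
  position 10–12: gold still true
  position 16–18: gold still true
  position 22–24: gold still true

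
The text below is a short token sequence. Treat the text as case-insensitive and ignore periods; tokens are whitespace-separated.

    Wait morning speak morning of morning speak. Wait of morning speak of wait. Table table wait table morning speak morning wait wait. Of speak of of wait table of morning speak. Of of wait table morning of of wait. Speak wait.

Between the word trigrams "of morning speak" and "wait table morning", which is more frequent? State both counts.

"of morning speak": 3 occurrences
"wait table morning": 2 occurrences

"of morning speak" (3 vs 2)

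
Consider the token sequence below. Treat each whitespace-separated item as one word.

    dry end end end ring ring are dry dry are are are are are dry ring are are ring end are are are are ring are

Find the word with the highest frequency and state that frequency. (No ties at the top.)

Unigram frequencies (highest first):
  are: 13
  ring: 5
  dry: 4
  end: 4

"are", 13 times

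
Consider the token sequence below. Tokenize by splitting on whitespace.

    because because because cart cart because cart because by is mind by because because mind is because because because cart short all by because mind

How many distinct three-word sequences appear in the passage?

21

25 tokens → 23 trigram windows in total.
Repeated trigrams (each contributes count−1 duplicates):
  because because because: 2
  because because cart: 2
2 duplicate windows → 23 − 2 = 21 distinct.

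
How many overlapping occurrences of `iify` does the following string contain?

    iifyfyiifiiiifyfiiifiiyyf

Sliding a length-4 window over the 25 characters (22 positions):
  position 1–4: iify
  position 12–15: iify

2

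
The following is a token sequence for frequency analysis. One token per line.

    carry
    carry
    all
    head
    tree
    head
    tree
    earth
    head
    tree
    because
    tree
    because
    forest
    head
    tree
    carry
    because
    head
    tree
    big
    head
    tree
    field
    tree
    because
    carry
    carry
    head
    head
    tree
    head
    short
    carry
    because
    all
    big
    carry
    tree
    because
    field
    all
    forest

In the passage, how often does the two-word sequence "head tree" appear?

7

Scanning the 42 overlapping bigram windows for "head tree":
  position 4–5: head tree
  position 6–7: head tree
  position 9–10: head tree
  position 15–16: head tree
  position 19–20: head tree
  position 22–23: head tree
  position 30–31: head tree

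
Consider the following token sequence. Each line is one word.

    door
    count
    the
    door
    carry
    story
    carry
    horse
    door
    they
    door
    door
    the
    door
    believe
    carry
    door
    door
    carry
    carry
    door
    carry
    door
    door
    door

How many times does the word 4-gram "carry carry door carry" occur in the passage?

Scanning the 22 overlapping 4-gram windows for "carry carry door carry":
  position 19–22: carry carry door carry

1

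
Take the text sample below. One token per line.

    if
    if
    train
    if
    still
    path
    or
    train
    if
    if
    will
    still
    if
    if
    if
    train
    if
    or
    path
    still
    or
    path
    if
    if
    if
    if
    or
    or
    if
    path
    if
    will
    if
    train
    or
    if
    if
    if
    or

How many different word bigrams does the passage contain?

39 tokens → 38 bigram windows in total.
Repeated bigrams (each contributes count−1 duplicates):
  if if: 9
  if or: 3
  if train: 3
  train if: 3
  if will: 2
  or if: 2
  or path: 2
  path if: 2
18 duplicate windows → 38 − 18 = 20 distinct.

20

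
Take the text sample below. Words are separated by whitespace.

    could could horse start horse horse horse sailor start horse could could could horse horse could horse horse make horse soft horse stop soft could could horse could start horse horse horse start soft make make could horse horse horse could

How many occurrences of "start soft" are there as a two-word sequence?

Scanning the 40 overlapping bigram windows for "start soft":
  position 33–34: start soft

1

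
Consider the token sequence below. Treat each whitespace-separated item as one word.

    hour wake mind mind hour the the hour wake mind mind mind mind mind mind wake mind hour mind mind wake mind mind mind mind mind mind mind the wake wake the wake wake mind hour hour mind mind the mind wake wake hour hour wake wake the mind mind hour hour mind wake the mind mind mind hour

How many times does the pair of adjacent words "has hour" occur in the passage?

0

Scanning the 58 overlapping bigram windows for "has hour":
  (none found)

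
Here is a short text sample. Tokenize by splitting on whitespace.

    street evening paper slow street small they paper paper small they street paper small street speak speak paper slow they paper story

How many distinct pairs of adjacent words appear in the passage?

22 tokens → 21 bigram windows in total.
Repeated bigrams (each contributes count−1 duplicates):
  paper slow: 2
  paper small: 2
  small they: 2
  they paper: 2
4 duplicate windows → 21 − 4 = 17 distinct.

17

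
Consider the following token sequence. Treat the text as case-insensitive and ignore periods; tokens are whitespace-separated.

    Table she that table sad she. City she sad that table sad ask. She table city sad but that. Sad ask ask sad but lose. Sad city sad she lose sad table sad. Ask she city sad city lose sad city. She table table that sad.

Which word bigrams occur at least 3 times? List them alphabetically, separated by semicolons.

city sad; lose sad; sad ask; sad city; table sad

Bigram counts meeting the condition (at least 3 times):
  city sad: 3
  lose sad: 3
  sad ask: 3
  sad city: 3
  table sad: 3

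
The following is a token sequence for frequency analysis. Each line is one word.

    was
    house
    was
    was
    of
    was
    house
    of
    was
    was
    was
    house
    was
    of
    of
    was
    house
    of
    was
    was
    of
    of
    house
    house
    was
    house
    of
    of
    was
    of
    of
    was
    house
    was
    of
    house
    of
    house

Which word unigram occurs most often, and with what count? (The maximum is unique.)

"was", 15 times

Unigram frequencies (highest first):
  was: 15
  of: 13
  house: 10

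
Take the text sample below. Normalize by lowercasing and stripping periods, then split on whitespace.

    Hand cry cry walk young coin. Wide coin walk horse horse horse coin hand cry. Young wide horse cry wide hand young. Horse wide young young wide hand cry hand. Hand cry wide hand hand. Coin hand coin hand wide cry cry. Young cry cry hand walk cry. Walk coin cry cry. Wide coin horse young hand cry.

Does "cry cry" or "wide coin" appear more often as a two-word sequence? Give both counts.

"cry cry" (4 vs 2)

"cry cry": 4 occurrences
"wide coin": 2 occurrences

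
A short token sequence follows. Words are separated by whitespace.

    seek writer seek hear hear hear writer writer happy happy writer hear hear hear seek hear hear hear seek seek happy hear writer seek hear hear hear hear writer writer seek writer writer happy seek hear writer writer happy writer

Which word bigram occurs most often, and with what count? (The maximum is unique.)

"hear hear", 9 times

Bigram frequencies (highest first):
  hear hear: 9
  seek hear: 4
  hear writer: 4
  writer writer: 4
  writer seek: 3
  writer happy: 3
  … (9 more, each ≤ 2)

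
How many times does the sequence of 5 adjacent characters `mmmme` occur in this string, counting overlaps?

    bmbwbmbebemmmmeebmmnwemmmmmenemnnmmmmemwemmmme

Sliding a length-5 window over the 46 characters (42 positions):
  position 11–15: mmmme
  position 24–28: mmmme
  position 34–38: mmmme
  position 42–46: mmmme

4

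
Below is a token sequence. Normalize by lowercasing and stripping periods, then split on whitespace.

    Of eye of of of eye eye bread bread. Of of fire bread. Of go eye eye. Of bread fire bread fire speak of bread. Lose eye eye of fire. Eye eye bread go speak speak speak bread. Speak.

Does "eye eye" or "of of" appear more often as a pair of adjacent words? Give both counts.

"eye eye": 4 occurrences
"of of": 3 occurrences

"eye eye" (4 vs 3)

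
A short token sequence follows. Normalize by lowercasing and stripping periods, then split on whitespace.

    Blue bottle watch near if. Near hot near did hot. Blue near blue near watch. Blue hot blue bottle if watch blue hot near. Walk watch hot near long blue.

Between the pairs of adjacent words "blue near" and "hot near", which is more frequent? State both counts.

"blue near": 2 occurrences
"hot near": 3 occurrences

"hot near" (3 vs 2)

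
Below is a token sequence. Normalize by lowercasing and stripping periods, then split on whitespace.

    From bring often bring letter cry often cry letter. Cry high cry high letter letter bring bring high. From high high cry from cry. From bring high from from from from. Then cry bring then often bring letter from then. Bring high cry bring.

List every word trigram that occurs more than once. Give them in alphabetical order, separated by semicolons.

Trigram counts meeting the condition (more than once):
  bring high from: 2
  from from from: 2
  often bring letter: 2

bring high from; from from from; often bring letter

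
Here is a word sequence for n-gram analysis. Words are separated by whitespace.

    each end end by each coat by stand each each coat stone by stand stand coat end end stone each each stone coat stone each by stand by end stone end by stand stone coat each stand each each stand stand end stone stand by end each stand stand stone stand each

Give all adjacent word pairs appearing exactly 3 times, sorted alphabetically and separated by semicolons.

each each; each stand; end stone; stand each; stand stand

Bigram counts meeting the condition (exactly 3 times):
  each each: 3
  each stand: 3
  end stone: 3
  stand each: 3
  stand stand: 3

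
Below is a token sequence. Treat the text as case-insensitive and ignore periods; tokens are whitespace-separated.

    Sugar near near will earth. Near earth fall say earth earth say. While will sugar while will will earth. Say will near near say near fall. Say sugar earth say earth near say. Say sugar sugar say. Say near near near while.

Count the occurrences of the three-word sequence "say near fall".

1

Scanning the 40 overlapping trigram windows for "say near fall":
  position 24–26: say near fall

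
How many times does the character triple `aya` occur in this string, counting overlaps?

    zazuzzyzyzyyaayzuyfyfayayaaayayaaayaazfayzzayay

6

Sliding a length-3 window over the 47 characters (45 positions):
  position 22–24: aya
  position 24–26: aya
  position 28–30: aya
  position 30–32: aya
  position 34–36: aya
  position 44–46: aya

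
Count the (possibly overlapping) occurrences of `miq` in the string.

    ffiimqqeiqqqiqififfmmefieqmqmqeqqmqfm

0

Sliding a length-3 window over the 37 characters (35 positions):
  (no match at any position)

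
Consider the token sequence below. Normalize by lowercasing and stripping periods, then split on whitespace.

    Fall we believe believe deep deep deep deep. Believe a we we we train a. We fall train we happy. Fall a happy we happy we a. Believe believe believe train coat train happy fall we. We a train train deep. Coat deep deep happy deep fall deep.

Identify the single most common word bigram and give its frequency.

Bigram frequencies (highest first):
  deep deep: 4
  believe believe: 3
  we we: 3
  fall we: 2
  a we: 2
  we happy: 2
  … (28 more, each ≤ 2)

"deep deep", 4 times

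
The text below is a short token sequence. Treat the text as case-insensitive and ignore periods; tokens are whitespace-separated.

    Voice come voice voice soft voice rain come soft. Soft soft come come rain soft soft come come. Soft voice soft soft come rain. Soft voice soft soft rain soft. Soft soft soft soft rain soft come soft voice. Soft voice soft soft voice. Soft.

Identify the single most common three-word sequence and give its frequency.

"soft voice soft", 5 times

Trigram frequencies (highest first):
  soft voice soft: 5
  soft soft soft: 4
  soft soft come: 3
  voice soft soft: 3
  voice soft voice: 2
  soft come come: 2
  … (19 more, each ≤ 2)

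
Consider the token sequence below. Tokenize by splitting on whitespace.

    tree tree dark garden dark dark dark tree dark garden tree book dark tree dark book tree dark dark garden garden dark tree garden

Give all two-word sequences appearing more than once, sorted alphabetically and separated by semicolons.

dark dark; dark garden; dark tree; garden dark; tree dark

Bigram counts meeting the condition (more than once):
  dark dark: 3
  dark garden: 3
  dark tree: 3
  garden dark: 2
  tree dark: 4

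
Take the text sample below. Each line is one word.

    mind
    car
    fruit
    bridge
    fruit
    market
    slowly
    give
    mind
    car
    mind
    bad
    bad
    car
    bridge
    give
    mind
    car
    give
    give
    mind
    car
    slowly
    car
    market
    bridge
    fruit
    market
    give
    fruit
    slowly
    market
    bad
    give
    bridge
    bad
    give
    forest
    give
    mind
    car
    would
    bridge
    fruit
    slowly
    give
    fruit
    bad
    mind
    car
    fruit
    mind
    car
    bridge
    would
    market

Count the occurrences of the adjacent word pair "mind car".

Scanning the 55 overlapping bigram windows for "mind car":
  position 1–2: mind car
  position 9–10: mind car
  position 17–18: mind car
  position 21–22: mind car
  position 40–41: mind car
  position 49–50: mind car
  position 52–53: mind car

7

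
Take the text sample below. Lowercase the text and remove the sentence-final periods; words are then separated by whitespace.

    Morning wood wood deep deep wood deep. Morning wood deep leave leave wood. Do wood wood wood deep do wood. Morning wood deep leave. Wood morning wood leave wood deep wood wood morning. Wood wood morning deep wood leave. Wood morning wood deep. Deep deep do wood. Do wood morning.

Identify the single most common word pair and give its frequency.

"wood deep", 7 times

Bigram frequencies (highest first):
  wood deep: 7
  morning wood: 6
  wood morning: 6
  wood wood: 5
  leave wood: 4
  do wood: 4
  … (9 more, each ≤ 3)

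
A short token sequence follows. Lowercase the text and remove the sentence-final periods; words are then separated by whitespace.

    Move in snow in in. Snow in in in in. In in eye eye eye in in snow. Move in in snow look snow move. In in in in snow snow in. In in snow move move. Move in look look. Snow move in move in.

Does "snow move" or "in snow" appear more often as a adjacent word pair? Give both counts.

"in snow" (6 vs 4)

"snow move": 4 occurrences
"in snow": 6 occurrences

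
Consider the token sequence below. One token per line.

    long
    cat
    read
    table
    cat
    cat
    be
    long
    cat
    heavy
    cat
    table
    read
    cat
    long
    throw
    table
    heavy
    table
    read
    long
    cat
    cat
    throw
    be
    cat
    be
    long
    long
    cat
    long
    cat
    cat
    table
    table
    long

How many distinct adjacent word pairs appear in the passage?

36 tokens → 35 bigram windows in total.
Repeated bigrams (each contributes count−1 duplicates):
  long cat: 5
  cat cat: 3
  be long: 2
  cat be: 2
  cat long: 2
  cat table: 2
  table read: 2
11 duplicate windows → 35 − 11 = 24 distinct.

24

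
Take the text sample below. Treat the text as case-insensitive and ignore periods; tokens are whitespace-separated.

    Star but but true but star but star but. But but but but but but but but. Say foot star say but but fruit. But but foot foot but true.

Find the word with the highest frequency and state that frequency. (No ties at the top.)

Unigram frequencies (highest first):
  but: 18
  star: 4
  foot: 3
  true: 2
  say: 2
  fruit: 1

"but", 18 times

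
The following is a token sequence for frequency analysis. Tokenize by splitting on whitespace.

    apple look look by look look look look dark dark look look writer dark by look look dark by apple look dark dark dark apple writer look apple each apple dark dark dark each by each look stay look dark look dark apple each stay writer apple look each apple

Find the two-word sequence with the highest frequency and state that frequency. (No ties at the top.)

Bigram frequencies (highest first):
  look look: 6
  look dark: 5
  dark dark: 5
  apple look: 3
  by look: 2
  dark look: 2
  … (22 more, each ≤ 2)

"look look", 6 times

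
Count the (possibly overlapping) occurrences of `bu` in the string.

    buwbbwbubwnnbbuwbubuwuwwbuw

6

Sliding a length-2 window over the 27 characters (26 positions):
  position 1–2: bu
  position 7–8: bu
  position 14–15: bu
  position 17–18: bu
  position 19–20: bu
  position 25–26: bu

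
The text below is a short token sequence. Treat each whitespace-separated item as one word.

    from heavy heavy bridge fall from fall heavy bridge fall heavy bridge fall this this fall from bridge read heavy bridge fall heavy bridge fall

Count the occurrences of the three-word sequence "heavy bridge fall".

5

Scanning the 23 overlapping trigram windows for "heavy bridge fall":
  position 3–5: heavy bridge fall
  position 8–10: heavy bridge fall
  position 11–13: heavy bridge fall
  position 20–22: heavy bridge fall
  position 23–25: heavy bridge fall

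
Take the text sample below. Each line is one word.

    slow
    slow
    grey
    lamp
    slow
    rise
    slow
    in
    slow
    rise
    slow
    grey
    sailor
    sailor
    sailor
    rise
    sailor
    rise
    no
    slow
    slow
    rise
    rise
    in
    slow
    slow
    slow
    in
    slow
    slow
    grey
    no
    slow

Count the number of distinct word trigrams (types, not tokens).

33 tokens → 31 trigram windows in total.
Repeated trigrams (each contributes count−1 duplicates):
  in slow slow: 2
  slow in slow: 2
  slow rise slow: 2
  slow slow grey: 2
4 duplicate windows → 31 − 4 = 27 distinct.

27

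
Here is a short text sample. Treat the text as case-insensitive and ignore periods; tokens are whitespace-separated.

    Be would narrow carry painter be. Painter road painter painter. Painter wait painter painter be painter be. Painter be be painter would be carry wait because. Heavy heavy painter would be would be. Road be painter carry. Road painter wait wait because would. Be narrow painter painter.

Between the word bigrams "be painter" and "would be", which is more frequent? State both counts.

"be painter" (5 vs 4)

"be painter": 5 occurrences
"would be": 4 occurrences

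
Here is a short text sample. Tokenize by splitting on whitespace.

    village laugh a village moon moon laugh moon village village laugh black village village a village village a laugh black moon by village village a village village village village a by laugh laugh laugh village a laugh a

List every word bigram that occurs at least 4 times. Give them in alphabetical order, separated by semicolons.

Bigram counts meeting the condition (at least 4 times):
  village a: 5
  village village: 7

village a; village village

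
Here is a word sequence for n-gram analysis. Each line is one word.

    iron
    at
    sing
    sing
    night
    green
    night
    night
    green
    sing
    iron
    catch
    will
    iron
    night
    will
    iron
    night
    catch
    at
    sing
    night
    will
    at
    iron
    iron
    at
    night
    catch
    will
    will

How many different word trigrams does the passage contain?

31 tokens → 29 trigram windows in total.
Repeated trigrams (each contributes count−1 duplicates):
  will iron night: 2
1 duplicate windows → 29 − 1 = 28 distinct.

28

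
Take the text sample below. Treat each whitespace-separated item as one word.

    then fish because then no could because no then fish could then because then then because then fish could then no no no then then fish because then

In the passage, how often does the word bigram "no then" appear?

Scanning the 27 overlapping bigram windows for "no then":
  position 8–9: no then
  position 23–24: no then

2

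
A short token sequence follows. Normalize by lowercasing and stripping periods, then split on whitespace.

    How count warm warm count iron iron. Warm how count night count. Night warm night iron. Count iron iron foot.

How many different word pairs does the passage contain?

15

20 tokens → 19 bigram windows in total.
Repeated bigrams (each contributes count−1 duplicates):
  count iron: 2
  count night: 2
  how count: 2
  iron iron: 2
4 duplicate windows → 19 − 4 = 15 distinct.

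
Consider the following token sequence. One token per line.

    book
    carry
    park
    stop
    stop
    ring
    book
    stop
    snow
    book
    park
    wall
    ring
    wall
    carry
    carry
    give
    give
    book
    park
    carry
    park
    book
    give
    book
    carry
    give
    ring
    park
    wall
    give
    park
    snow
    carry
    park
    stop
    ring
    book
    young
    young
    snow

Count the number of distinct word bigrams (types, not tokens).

41 tokens → 40 bigram windows in total.
Repeated bigrams (each contributes count−1 duplicates):
  carry park: 3
  book carry: 2
  book park: 2
  carry give: 2
  give book: 2
  park stop: 2
  park wall: 2
  ring book: 2
  … (1 more repeated)
10 duplicate windows → 40 − 10 = 30 distinct.

30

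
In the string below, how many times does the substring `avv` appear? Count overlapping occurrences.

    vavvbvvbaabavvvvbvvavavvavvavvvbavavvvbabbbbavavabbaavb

Sliding a length-3 window over the 55 characters (53 positions):
  position 2–4: avv
  position 12–14: avv
  position 22–24: avv
  position 25–27: avv
  position 28–30: avv
  position 35–37: avv

6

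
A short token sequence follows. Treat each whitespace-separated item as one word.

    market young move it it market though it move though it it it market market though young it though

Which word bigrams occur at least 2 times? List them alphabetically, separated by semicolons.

it it; it market; market though; though it

Bigram counts meeting the condition (at least 2 times):
  it it: 3
  it market: 2
  market though: 2
  though it: 2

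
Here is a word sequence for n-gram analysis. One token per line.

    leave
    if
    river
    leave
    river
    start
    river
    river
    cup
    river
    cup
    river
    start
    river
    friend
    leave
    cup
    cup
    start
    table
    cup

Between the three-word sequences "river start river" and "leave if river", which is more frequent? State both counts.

"river start river": 2 occurrences
"leave if river": 1 occurrence

"river start river" (2 vs 1)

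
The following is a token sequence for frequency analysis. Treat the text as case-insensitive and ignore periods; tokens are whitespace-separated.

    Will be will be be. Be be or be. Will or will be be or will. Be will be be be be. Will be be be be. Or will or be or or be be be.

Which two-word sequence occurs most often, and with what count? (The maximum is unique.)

"be be", 12 times

Bigram frequencies (highest first):
  be be: 12
  will be: 6
  be will: 4
  be or: 4
  or be: 3
  or will: 3
  … (2 more, each ≤ 2)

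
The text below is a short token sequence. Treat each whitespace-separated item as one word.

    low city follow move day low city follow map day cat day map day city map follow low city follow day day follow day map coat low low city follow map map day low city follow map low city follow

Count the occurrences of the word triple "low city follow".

Scanning the 38 overlapping trigram windows for "low city follow":
  position 1–3: low city follow
  position 6–8: low city follow
  position 18–20: low city follow
  position 28–30: low city follow
  position 34–36: low city follow
  position 38–40: low city follow

6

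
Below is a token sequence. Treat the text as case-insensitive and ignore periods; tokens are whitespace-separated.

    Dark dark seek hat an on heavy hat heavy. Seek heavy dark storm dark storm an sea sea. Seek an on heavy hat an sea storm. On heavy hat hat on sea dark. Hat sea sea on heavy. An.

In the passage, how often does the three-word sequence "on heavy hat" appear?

Scanning the 37 overlapping trigram windows for "on heavy hat":
  position 6–8: on heavy hat
  position 21–23: on heavy hat
  position 27–29: on heavy hat

3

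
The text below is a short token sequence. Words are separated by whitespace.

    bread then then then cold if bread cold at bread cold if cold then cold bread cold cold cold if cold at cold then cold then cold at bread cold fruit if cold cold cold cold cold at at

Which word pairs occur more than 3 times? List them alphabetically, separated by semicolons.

bread cold; cold at; cold cold; then cold

Bigram counts meeting the condition (more than 3 times):
  bread cold: 4
  cold at: 4
  cold cold: 6
  then cold: 4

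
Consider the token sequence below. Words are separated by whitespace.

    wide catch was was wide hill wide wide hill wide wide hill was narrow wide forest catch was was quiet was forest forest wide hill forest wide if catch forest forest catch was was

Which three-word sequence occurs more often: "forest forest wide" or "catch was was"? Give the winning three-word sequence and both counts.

"forest forest wide": 1 occurrence
"catch was was": 3 occurrences

"catch was was" (3 vs 1)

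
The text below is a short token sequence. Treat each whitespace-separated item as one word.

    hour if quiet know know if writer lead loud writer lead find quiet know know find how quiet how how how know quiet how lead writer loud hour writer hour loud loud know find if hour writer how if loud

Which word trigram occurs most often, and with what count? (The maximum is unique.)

"quiet know know", 2 times

Trigram frequencies (highest first):
  quiet know know: 2
  hour if quiet: 1
  if quiet know: 1
  know know if: 1
  know if writer: 1
  if writer lead: 1
  … (31 more, each ≤ 1)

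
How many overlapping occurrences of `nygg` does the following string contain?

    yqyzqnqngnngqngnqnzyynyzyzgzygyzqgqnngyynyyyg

Sliding a length-4 window over the 45 characters (42 positions):
  (no match at any position)

0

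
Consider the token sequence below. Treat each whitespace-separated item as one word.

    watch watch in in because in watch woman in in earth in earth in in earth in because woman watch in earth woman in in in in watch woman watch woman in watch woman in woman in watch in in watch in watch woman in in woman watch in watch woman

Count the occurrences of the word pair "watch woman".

6

Scanning the 50 overlapping bigram windows for "watch woman":
  position 7–8: watch woman
  position 28–29: watch woman
  position 30–31: watch woman
  position 33–34: watch woman
  position 43–44: watch woman
  position 50–51: watch woman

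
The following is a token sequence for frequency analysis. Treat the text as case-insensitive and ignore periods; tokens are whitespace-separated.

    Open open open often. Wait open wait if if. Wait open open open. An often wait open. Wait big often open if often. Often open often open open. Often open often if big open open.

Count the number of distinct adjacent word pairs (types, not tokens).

35 tokens → 34 bigram windows in total.
Repeated bigrams (each contributes count−1 duplicates):
  open open: 6
  often open: 4
  open often: 4
  wait open: 3
  often wait: 2
  open wait: 2
15 duplicate windows → 34 − 15 = 19 distinct.

19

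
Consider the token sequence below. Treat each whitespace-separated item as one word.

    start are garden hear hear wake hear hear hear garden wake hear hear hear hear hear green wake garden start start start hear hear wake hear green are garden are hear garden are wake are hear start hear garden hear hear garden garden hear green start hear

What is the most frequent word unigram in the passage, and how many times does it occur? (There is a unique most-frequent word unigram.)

Unigram frequencies (highest first):
  hear: 20
  garden: 8
  start: 6
  are: 5
  wake: 5
  green: 3

"hear", 20 times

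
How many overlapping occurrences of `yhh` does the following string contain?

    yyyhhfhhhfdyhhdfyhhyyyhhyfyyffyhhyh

Sliding a length-3 window over the 35 characters (33 positions):
  position 3–5: yhh
  position 12–14: yhh
  position 17–19: yhh
  position 22–24: yhh
  position 31–33: yhh

5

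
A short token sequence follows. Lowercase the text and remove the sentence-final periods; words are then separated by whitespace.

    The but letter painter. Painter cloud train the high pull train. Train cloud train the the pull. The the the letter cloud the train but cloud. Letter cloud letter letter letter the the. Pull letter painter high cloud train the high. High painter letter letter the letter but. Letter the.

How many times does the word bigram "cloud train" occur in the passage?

Scanning the 49 overlapping bigram windows for "cloud train":
  position 6–7: cloud train
  position 13–14: cloud train
  position 38–39: cloud train

3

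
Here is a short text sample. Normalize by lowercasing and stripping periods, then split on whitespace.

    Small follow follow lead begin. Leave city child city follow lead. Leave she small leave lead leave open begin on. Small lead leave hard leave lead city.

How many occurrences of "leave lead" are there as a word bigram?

2

Scanning the 26 overlapping bigram windows for "leave lead":
  position 15–16: leave lead
  position 25–26: leave lead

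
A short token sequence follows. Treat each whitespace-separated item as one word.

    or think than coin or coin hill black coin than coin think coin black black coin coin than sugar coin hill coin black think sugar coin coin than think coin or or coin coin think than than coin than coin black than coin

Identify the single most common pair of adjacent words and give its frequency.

Bigram frequencies (highest first):
  than coin: 5
  coin than: 4
  coin black: 3
  coin coin: 3
  think than: 2
  coin or: 2
  … (17 more, each ≤ 2)

"than coin", 5 times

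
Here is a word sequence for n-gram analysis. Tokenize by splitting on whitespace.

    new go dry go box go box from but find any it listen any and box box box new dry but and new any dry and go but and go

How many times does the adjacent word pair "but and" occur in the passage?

Scanning the 29 overlapping bigram windows for "but and":
  position 21–22: but and
  position 28–29: but and

2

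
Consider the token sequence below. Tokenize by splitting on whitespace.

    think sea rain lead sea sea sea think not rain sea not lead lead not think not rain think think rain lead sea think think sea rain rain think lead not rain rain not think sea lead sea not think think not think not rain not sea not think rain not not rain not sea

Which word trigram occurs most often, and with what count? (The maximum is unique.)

Trigram frequencies (highest first):
  think not rain: 3
  think sea rain: 2
  rain lead sea: 2
  not think not: 2
  sea not think: 2
  not rain not: 2
  … (39 more, each ≤ 2)

"think not rain", 3 times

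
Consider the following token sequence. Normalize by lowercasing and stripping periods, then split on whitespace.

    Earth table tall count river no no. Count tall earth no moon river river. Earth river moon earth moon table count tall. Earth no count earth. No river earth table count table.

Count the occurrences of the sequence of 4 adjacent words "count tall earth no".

2

Scanning the 29 overlapping 4-gram windows for "count tall earth no":
  position 8–11: count tall earth no
  position 21–24: count tall earth no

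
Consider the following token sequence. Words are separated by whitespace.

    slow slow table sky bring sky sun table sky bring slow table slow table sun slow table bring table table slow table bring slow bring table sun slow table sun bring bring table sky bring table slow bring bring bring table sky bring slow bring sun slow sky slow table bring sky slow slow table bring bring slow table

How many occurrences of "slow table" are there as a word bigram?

9

Scanning the 58 overlapping bigram windows for "slow table":
  position 2–3: slow table
  position 11–12: slow table
  position 13–14: slow table
  position 16–17: slow table
  position 21–22: slow table
  position 28–29: slow table
  position 49–50: slow table
  position 54–55: slow table
  position 58–59: slow table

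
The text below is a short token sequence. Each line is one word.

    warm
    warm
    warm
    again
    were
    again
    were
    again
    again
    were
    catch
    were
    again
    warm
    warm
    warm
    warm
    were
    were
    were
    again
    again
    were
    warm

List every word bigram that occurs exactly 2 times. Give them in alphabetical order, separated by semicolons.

again again; were were

Bigram counts meeting the condition (exactly 2 times):
  again again: 2
  were were: 2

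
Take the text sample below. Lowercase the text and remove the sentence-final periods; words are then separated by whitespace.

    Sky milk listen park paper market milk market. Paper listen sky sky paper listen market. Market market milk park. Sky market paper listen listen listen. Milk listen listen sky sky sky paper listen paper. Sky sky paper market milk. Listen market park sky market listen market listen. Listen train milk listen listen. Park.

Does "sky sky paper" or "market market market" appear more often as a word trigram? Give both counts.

"sky sky paper" (3 vs 1)

"sky sky paper": 3 occurrences
"market market market": 1 occurrence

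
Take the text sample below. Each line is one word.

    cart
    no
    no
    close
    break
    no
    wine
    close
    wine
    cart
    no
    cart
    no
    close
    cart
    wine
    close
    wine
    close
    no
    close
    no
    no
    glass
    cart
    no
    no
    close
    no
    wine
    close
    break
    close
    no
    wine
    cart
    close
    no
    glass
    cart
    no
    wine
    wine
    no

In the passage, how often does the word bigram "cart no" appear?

Scanning the 43 overlapping bigram windows for "cart no":
  position 1–2: cart no
  position 10–11: cart no
  position 12–13: cart no
  position 25–26: cart no
  position 40–41: cart no

5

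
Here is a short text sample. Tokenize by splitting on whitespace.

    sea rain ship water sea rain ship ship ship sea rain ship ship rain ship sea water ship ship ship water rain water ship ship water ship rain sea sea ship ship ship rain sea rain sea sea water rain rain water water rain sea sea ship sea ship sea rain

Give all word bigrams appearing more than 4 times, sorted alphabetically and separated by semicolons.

sea rain; ship ship

Bigram counts meeting the condition (more than 4 times):
  sea rain: 5
  ship ship: 8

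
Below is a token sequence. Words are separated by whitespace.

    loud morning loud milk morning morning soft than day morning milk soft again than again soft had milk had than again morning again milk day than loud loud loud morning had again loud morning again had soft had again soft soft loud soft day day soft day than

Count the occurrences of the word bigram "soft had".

2

Scanning the 47 overlapping bigram windows for "soft had":
  position 16–17: soft had
  position 37–38: soft had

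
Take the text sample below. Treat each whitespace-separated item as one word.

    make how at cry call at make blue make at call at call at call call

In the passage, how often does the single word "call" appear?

Scanning the 16 tokens for "call":
  position 5: call
  position 11: call
  position 13: call
  position 15: call
  position 16: call

5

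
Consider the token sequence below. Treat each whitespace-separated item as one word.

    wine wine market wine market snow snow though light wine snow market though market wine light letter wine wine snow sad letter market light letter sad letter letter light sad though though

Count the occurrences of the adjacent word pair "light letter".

2

Scanning the 31 overlapping bigram windows for "light letter":
  position 16–17: light letter
  position 24–25: light letter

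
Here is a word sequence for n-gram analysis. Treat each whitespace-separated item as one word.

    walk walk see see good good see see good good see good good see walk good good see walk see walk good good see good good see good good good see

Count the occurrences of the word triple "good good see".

7

Scanning the 29 overlapping trigram windows for "good good see":
  position 5–7: good good see
  position 9–11: good good see
  position 12–14: good good see
  position 16–18: good good see
  position 22–24: good good see
  position 25–27: good good see
  position 29–31: good good see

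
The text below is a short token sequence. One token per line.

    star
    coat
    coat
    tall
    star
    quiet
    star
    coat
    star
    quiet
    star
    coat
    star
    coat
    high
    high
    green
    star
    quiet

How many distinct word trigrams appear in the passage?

19 tokens → 17 trigram windows in total.
Repeated trigrams (each contributes count−1 duplicates):
  quiet star coat: 2
  star coat star: 2
  star quiet star: 2
3 duplicate windows → 17 − 3 = 14 distinct.

14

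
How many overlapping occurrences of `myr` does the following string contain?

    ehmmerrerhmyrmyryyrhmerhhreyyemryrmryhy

2

Sliding a length-3 window over the 39 characters (37 positions):
  position 11–13: myr
  position 14–16: myr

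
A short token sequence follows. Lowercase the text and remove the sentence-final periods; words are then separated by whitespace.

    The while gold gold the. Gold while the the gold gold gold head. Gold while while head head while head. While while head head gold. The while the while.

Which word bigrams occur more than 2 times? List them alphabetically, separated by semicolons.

gold gold; the while; while head

Bigram counts meeting the condition (more than 2 times):
  gold gold: 3
  the while: 3
  while head: 3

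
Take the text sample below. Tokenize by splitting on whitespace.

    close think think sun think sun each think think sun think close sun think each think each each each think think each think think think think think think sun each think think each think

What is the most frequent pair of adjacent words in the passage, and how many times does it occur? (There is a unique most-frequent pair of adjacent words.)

"think think", 9 times

Bigram frequencies (highest first):
  think think: 9
  each think: 6
  think sun: 4
  think each: 4
  sun think: 3
  sun each: 2
  … (4 more, each ≤ 2)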